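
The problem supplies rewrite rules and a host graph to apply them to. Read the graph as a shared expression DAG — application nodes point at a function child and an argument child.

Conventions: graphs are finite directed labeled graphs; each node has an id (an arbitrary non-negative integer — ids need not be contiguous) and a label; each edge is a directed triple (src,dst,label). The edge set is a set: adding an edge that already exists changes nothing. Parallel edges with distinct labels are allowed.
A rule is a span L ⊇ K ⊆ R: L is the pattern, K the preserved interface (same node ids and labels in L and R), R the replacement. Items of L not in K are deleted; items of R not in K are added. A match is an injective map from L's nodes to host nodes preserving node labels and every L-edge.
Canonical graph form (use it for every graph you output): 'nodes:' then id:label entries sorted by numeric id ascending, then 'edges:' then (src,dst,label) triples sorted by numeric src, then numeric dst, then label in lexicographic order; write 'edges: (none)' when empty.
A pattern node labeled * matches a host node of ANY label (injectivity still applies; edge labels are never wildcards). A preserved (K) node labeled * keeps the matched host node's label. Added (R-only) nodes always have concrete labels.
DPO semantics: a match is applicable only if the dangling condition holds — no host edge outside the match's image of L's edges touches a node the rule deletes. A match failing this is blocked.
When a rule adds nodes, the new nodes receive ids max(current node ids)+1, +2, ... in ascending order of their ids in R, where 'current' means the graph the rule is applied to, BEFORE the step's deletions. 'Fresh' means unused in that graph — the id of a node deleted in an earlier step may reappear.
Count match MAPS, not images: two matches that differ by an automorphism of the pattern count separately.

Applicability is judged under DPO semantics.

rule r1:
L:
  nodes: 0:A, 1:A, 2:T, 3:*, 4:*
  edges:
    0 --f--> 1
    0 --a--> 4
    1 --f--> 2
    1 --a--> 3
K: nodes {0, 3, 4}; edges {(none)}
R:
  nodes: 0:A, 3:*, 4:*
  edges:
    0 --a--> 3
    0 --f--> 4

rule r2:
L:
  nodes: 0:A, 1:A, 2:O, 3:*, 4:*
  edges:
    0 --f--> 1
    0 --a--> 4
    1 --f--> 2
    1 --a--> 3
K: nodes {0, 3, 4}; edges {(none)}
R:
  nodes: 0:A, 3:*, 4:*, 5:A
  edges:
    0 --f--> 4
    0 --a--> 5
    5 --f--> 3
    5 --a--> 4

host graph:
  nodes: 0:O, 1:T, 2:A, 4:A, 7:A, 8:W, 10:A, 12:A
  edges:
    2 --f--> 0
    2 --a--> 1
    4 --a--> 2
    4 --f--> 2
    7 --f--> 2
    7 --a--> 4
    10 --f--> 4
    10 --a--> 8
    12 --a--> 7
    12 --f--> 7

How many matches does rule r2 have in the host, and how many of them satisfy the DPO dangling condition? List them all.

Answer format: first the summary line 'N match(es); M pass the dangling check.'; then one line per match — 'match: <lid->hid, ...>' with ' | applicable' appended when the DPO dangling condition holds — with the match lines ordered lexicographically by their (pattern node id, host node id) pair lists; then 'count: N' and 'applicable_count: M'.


1 match(es); 0 pass the dangling check.
match: 0->7, 1->2, 2->0, 3->1, 4->4
count: 1
applicable_count: 0


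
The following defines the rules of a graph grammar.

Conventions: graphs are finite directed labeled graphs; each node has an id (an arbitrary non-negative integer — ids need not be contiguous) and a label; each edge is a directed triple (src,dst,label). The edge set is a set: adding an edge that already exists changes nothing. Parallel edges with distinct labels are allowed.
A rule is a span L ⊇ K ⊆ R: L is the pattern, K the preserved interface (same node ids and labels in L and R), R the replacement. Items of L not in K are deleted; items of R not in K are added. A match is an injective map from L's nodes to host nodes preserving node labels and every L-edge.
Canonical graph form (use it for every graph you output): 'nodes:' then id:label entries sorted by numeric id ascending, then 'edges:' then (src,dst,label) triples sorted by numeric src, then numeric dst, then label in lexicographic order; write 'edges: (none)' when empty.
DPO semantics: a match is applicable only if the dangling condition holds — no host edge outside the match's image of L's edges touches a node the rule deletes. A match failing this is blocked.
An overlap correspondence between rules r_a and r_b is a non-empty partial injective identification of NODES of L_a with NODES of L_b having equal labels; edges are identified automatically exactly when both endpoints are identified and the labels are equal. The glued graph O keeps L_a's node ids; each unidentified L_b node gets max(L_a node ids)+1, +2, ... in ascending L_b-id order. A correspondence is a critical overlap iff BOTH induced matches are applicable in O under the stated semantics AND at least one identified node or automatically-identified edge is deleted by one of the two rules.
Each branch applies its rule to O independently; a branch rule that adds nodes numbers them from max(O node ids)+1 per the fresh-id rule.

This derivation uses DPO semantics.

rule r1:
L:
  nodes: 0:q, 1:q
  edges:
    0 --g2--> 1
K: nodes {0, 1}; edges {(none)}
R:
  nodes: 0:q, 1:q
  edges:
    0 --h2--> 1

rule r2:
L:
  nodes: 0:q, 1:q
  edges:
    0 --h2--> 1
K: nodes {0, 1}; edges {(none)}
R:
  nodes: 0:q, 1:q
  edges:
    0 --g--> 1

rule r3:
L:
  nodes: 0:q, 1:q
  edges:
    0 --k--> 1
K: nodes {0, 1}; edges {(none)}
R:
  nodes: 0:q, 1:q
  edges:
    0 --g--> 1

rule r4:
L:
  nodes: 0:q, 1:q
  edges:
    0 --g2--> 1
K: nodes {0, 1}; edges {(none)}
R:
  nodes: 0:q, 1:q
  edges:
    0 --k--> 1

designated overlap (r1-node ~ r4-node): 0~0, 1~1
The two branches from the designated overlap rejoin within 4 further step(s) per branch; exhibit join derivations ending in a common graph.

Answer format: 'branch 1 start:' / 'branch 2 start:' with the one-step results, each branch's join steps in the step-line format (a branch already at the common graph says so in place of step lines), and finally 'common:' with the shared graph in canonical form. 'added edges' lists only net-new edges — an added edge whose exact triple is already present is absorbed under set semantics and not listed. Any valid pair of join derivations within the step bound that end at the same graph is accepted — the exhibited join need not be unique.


branch 1 start:
nodes: 0:q, 1:q
edges: (0,1,h2)
branch 2 start:
nodes: 0:q, 1:q
edges: (0,1,k)
branch 1 step 1: rule r2; match: 0->0, 1->1; deleted nodes (none); deleted edges (0,1,h2); added nodes (none); added edges (0,1,g); result: nodes: 0:q, 1:q edges: (0,1,g)
branch 2 step 1: rule r3; match: 0->0, 1->1; deleted nodes (none); deleted edges (0,1,k); added nodes (none); added edges (0,1,g); result: nodes: 0:q, 1:q edges: (0,1,g)
common:
nodes: 0:q, 1:q
edges: (0,1,g)


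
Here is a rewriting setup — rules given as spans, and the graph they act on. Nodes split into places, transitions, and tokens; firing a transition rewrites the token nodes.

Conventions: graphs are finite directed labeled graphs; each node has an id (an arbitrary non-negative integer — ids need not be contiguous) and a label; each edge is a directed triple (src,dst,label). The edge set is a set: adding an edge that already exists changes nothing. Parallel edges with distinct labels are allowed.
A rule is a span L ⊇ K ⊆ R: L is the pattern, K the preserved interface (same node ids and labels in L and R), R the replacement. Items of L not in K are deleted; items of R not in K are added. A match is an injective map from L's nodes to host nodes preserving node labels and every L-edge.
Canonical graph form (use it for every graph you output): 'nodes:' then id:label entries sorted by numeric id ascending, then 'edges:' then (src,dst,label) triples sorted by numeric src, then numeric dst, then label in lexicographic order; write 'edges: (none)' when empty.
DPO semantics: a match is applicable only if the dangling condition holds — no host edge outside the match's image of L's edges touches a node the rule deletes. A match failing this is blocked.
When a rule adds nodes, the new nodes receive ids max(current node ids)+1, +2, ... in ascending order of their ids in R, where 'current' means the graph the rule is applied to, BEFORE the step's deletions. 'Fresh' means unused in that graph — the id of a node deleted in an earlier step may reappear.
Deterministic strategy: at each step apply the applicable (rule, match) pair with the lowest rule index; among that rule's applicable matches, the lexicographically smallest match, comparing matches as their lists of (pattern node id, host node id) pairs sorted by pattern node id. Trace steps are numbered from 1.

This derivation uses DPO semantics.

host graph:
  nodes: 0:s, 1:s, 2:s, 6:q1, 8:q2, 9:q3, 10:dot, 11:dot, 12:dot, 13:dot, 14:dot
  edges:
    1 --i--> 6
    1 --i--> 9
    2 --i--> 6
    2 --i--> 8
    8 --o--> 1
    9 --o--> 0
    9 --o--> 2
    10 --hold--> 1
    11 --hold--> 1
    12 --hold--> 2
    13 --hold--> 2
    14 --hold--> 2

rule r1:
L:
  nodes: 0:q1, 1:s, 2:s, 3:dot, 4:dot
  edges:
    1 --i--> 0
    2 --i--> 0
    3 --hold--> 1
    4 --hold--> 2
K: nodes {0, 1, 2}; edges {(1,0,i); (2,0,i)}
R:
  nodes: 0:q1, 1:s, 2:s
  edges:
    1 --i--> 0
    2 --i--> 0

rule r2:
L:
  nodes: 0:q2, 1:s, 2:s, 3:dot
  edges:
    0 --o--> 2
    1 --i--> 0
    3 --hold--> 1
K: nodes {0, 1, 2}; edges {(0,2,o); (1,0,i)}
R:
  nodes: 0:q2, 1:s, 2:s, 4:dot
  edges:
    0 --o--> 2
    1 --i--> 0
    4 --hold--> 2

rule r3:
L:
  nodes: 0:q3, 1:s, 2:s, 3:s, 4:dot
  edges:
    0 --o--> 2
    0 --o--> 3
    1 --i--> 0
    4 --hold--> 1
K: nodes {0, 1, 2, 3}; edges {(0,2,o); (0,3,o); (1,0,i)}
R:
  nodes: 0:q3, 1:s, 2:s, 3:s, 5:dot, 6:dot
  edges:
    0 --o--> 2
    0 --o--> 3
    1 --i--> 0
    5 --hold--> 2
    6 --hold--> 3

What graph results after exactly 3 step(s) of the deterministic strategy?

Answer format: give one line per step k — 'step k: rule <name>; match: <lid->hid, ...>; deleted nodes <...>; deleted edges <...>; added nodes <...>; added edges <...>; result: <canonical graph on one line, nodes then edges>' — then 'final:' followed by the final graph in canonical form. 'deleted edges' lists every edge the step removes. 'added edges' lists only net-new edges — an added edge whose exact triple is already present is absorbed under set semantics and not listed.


step 1: rule r1; match: 0->6, 1->1, 2->2, 3->10, 4->12; deleted nodes 10, 12; deleted edges (10,1,hold); (12,2,hold); added nodes (none); added edges (none); result: nodes: 0:s, 1:s, 2:s, 6:q1, 8:q2, 9:q3, 11:dot, 13:dot, 14:dot edges: (1,6,i); (1,9,i); (2,6,i); (2,8,i); (8,1,o); (9,0,o); (9,2,o); (11,1,hold); (13,2,hold); (14,2,hold)
step 2: rule r1; match: 0->6, 1->1, 2->2, 3->11, 4->13; deleted nodes 11, 13; deleted edges (11,1,hold); (13,2,hold); added nodes (none); added edges (none); result: nodes: 0:s, 1:s, 2:s, 6:q1, 8:q2, 9:q3, 14:dot edges: (1,6,i); (1,9,i); (2,6,i); (2,8,i); (8,1,o); (9,0,o); (9,2,o); (14,2,hold)
step 3: rule r2; match: 0->8, 1->2, 2->1, 3->14; deleted nodes 14; deleted edges (14,2,hold); added nodes 15; added edges (15,1,hold); result: nodes: 0:s, 1:s, 2:s, 6:q1, 8:q2, 9:q3, 15:dot edges: (1,6,i); (1,9,i); (2,6,i); (2,8,i); (8,1,o); (9,0,o); (9,2,o); (15,1,hold)
final:
nodes: 0:s, 1:s, 2:s, 6:q1, 8:q2, 9:q3, 15:dot
edges: (1,6,i); (1,9,i); (2,6,i); (2,8,i); (8,1,o); (9,0,o); (9,2,o); (15,1,hold)


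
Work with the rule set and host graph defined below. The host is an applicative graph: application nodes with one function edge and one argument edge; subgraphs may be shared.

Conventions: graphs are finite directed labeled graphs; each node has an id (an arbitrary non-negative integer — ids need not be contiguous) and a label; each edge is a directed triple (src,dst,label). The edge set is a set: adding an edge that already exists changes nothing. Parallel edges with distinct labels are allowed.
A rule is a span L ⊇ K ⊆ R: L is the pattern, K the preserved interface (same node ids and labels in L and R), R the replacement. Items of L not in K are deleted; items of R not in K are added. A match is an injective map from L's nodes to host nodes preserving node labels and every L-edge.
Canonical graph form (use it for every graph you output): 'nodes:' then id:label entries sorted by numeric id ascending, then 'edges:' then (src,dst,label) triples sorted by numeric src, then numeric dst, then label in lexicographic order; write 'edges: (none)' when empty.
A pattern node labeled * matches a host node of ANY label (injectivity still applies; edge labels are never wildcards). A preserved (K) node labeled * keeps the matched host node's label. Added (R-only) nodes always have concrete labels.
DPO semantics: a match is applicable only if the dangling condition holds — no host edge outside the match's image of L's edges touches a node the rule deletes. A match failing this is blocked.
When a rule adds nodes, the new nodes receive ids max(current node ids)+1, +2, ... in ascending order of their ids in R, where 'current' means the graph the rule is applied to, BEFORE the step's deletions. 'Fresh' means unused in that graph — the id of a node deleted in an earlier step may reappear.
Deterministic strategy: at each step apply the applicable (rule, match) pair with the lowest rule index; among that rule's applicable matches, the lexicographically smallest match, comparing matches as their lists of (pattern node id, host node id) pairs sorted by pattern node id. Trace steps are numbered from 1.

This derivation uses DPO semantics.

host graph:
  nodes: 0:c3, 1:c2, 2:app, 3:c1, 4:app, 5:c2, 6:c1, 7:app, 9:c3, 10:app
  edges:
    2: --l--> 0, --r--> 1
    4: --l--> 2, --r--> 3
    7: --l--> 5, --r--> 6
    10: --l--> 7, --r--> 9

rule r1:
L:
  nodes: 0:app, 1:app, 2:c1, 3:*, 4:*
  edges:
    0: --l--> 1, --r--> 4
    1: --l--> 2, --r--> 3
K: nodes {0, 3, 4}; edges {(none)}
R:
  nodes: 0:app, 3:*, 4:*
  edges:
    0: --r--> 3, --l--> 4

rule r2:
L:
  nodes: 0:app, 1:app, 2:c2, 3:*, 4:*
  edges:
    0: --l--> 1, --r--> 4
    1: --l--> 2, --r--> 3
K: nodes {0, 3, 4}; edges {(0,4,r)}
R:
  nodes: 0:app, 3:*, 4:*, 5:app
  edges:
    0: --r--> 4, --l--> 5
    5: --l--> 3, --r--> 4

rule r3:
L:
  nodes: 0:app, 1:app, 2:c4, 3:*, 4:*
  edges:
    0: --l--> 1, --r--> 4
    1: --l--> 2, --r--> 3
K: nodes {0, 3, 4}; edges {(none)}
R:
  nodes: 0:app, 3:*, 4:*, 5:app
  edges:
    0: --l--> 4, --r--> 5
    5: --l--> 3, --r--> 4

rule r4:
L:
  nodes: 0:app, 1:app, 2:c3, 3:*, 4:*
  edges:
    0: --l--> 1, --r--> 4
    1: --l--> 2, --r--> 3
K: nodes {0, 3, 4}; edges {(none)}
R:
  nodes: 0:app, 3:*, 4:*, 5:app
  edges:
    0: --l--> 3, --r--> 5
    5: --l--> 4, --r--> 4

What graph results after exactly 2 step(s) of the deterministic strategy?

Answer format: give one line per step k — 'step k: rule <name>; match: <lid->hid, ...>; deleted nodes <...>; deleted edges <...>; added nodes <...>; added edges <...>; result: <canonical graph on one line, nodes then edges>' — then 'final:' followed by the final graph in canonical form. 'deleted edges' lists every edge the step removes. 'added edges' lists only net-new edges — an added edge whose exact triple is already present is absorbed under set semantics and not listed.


step 1: rule r2; match: 0->10, 1->7, 2->5, 3->6, 4->9; deleted nodes 5, 7; deleted edges (7,5,l); (7,6,r); (10,7,l); added nodes 11; added edges (10,11,l); (11,6,l); (11,9,r); result: nodes: 0:c3, 1:c2, 2:app, 3:c1, 4:app, 6:c1, 9:c3, 10:app, 11:app edges: (2,0,l); (2,1,r); (4,2,l); (4,3,r); (10,9,r); (10,11,l); (11,6,l); (11,9,r)
step 2: rule r4; match: 0->4, 1->2, 2->0, 3->1, 4->3; deleted nodes 0, 2; deleted edges (2,0,l); (2,1,r); (4,2,l); (4,3,r); added nodes 12; added edges (4,1,l); (4,12,r); (12,3,l); (12,3,r); result: nodes: 1:c2, 3:c1, 4:app, 6:c1, 9:c3, 10:app, 11:app, 12:app edges: (4,1,l); (4,12,r); (10,9,r); (10,11,l); (11,6,l); (11,9,r); (12,3,l); (12,3,r)
final:
nodes: 1:c2, 3:c1, 4:app, 6:c1, 9:c3, 10:app, 11:app, 12:app
edges: (4,1,l); (4,12,r); (10,9,r); (10,11,l); (11,6,l); (11,9,r); (12,3,l); (12,3,r)


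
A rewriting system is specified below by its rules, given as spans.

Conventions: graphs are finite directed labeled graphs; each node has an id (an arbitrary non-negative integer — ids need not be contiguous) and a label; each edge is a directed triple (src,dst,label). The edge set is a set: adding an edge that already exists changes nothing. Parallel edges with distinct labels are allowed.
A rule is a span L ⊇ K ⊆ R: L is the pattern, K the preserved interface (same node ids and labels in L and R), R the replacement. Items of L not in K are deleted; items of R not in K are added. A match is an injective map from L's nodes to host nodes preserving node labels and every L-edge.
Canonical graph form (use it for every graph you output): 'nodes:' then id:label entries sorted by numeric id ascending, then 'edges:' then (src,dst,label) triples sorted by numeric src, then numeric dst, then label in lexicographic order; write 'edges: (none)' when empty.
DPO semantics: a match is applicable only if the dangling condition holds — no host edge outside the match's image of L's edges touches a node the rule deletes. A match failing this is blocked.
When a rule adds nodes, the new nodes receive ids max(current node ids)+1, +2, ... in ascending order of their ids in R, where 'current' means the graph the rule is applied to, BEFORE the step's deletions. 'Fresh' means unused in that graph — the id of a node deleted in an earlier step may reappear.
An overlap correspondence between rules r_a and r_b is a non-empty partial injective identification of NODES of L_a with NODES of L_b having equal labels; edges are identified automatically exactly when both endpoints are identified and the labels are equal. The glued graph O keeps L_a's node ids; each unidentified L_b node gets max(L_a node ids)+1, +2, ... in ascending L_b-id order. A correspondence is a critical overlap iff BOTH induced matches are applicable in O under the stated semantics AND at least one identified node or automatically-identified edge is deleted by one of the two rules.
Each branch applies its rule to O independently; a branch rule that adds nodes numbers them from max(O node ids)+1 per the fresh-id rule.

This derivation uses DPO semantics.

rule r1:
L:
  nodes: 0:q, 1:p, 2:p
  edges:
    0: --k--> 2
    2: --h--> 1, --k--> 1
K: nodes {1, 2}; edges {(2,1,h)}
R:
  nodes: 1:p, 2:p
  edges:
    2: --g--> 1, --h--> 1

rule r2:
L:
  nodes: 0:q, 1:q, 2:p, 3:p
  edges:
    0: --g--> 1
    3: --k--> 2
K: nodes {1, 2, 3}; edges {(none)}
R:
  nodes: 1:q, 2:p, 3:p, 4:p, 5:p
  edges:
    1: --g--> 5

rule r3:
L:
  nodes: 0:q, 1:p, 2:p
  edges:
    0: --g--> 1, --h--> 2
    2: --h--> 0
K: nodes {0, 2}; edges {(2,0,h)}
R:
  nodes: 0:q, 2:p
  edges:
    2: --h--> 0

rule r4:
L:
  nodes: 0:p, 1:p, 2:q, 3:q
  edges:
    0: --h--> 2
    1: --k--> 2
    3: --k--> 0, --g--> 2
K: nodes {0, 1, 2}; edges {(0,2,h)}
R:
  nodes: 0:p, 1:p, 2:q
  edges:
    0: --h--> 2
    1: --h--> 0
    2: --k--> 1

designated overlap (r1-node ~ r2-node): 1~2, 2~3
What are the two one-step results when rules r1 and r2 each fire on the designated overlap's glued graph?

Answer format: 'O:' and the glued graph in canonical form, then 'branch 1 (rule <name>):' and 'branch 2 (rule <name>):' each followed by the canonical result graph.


O:
nodes: 0:q, 1:p, 2:p, 3:q, 4:q
edges: (0,2,k); (2,1,h); (2,1,k); (3,4,g)
branch 1 (rule r1):
nodes: 1:p, 2:p, 3:q, 4:q
edges: (2,1,g); (2,1,h); (3,4,g)
branch 2 (rule r2):
nodes: 0:q, 1:p, 2:p, 4:q, 5:p, 6:p
edges: (0,2,k); (2,1,h); (4,6,g)


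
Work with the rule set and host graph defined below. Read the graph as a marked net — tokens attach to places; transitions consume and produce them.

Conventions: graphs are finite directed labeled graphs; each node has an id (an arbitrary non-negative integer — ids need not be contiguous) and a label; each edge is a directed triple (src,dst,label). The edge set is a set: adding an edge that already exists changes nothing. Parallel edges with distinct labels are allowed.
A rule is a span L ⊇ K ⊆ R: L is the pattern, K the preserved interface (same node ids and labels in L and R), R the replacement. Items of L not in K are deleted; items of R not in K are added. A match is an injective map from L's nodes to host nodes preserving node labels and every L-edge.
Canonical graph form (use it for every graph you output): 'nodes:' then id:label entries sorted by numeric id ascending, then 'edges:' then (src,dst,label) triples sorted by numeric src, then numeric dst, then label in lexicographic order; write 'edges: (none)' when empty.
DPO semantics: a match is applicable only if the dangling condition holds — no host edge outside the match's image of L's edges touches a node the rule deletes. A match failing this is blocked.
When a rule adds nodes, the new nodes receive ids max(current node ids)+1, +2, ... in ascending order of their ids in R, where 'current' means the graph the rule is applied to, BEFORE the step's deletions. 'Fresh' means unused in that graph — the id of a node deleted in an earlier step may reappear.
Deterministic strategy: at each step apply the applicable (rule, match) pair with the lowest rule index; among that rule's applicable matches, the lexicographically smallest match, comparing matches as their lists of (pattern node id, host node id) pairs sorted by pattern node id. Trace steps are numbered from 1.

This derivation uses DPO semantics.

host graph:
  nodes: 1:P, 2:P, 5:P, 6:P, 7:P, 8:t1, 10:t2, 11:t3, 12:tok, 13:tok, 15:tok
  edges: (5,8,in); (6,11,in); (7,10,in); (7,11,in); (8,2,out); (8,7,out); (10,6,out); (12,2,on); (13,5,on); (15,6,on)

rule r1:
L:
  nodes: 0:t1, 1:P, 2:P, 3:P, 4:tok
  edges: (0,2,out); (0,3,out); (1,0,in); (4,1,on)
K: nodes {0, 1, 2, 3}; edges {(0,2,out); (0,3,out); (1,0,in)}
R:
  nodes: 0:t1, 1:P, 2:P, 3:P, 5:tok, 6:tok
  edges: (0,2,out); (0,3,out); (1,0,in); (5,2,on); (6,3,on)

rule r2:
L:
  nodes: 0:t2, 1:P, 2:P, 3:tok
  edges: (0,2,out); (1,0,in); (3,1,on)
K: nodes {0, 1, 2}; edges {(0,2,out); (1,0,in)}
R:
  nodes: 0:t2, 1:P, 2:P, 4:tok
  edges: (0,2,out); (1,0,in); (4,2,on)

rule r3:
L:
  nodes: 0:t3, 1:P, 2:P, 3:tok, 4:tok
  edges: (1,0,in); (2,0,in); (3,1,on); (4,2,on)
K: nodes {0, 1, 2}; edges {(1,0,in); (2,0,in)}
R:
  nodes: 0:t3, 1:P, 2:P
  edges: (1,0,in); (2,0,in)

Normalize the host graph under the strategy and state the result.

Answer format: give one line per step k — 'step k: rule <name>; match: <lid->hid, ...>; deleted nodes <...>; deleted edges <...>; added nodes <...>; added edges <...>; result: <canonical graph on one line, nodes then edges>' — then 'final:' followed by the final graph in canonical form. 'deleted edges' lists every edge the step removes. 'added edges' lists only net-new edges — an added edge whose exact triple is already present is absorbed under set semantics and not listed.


step 1: rule r1; match: 0->8, 1->5, 2->2, 3->7, 4->13; deleted nodes 13; deleted edges (13,5,on); added nodes 16, 17; added edges (16,2,on); (17,7,on); result: nodes: 1:P, 2:P, 5:P, 6:P, 7:P, 8:t1, 10:t2, 11:t3, 12:tok, 15:tok, 16:tok, 17:tok edges: (5,8,in); (6,11,in); (7,10,in); (7,11,in); (8,2,out); (8,7,out); (10,6,out); (12,2,on); (15,6,on); (16,2,on); (17,7,on)
step 2: rule r2; match: 0->10, 1->7, 2->6, 3->17; deleted nodes 17; deleted edges (17,7,on); added nodes 18; added edges (18,6,on); result: nodes: 1:P, 2:P, 5:P, 6:P, 7:P, 8:t1, 10:t2, 11:t3, 12:tok, 15:tok, 16:tok, 18:tok edges: (5,8,in); (6,11,in); (7,10,in); (7,11,in); (8,2,out); (8,7,out); (10,6,out); (12,2,on); (15,6,on); (16,2,on); (18,6,on)
final:
nodes: 1:P, 2:P, 5:P, 6:P, 7:P, 8:t1, 10:t2, 11:t3, 12:tok, 15:tok, 16:tok, 18:tok
edges: (5,8,in); (6,11,in); (7,10,in); (7,11,in); (8,2,out); (8,7,out); (10,6,out); (12,2,on); (15,6,on); (16,2,on); (18,6,on)


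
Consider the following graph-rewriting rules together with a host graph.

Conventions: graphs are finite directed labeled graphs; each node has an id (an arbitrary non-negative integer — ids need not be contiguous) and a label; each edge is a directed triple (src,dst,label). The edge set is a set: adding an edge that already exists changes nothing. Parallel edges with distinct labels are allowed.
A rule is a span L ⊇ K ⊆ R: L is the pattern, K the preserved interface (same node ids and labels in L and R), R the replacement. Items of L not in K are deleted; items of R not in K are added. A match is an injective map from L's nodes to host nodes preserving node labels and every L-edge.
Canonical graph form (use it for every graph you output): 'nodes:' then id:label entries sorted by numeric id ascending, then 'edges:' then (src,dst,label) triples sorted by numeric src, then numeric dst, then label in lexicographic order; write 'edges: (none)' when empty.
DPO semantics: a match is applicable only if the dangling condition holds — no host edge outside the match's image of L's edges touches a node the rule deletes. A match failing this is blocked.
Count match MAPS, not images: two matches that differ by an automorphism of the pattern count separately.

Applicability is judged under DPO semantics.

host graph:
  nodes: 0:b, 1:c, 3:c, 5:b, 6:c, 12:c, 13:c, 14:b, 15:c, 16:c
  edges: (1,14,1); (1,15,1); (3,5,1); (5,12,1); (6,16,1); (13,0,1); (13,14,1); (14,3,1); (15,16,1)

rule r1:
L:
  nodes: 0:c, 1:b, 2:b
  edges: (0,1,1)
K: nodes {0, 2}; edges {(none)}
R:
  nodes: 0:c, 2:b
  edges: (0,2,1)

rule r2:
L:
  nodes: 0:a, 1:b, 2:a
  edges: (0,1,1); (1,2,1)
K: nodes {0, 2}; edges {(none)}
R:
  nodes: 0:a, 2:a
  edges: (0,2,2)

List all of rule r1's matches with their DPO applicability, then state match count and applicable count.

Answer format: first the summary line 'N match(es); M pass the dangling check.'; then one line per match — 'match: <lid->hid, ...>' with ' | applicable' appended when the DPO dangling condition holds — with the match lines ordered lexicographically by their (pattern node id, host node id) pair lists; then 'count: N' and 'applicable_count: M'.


8 match(es); 2 pass the dangling check.
match: 0->1, 1->14, 2->0
match: 0->1, 1->14, 2->5
match: 0->3, 1->5, 2->0
match: 0->3, 1->5, 2->14
match: 0->13, 1->0, 2->5 | applicable
match: 0->13, 1->0, 2->14 | applicable
match: 0->13, 1->14, 2->0
match: 0->13, 1->14, 2->5
count: 8
applicable_count: 2


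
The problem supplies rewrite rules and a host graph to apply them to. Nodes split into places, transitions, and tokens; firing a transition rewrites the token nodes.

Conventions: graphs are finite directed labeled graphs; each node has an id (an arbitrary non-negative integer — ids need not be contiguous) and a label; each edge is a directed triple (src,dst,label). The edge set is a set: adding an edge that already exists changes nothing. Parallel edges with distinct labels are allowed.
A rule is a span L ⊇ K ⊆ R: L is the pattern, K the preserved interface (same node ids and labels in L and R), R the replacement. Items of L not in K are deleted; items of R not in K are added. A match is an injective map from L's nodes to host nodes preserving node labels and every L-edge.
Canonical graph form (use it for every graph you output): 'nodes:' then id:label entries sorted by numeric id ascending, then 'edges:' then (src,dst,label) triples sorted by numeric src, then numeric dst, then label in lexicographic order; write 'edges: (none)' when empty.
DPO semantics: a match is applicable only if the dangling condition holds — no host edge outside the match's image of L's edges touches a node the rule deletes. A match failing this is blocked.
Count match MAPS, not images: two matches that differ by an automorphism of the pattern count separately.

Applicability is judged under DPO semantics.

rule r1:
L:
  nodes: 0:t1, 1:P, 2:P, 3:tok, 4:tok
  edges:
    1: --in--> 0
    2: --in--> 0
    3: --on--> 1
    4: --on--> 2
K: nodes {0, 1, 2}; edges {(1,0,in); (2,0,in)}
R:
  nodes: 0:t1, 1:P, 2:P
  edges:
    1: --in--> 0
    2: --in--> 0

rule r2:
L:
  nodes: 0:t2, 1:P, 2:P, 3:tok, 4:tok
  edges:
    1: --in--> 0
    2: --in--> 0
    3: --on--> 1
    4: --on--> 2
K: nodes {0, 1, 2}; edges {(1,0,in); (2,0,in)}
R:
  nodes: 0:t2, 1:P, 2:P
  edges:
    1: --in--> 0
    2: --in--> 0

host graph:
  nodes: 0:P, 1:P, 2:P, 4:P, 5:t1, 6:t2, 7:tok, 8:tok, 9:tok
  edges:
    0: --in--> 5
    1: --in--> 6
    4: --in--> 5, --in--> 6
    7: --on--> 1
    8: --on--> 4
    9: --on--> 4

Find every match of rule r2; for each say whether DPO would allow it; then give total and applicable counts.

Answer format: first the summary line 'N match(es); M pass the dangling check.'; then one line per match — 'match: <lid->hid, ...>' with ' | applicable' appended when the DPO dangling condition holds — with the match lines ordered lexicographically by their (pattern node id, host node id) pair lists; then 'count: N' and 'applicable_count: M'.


4 match(es); 4 pass the dangling check.
match: 0->6, 1->1, 2->4, 3->7, 4->8 | applicable
match: 0->6, 1->1, 2->4, 3->7, 4->9 | applicable
match: 0->6, 1->4, 2->1, 3->8, 4->7 | applicable
match: 0->6, 1->4, 2->1, 3->9, 4->7 | applicable
count: 4
applicable_count: 4


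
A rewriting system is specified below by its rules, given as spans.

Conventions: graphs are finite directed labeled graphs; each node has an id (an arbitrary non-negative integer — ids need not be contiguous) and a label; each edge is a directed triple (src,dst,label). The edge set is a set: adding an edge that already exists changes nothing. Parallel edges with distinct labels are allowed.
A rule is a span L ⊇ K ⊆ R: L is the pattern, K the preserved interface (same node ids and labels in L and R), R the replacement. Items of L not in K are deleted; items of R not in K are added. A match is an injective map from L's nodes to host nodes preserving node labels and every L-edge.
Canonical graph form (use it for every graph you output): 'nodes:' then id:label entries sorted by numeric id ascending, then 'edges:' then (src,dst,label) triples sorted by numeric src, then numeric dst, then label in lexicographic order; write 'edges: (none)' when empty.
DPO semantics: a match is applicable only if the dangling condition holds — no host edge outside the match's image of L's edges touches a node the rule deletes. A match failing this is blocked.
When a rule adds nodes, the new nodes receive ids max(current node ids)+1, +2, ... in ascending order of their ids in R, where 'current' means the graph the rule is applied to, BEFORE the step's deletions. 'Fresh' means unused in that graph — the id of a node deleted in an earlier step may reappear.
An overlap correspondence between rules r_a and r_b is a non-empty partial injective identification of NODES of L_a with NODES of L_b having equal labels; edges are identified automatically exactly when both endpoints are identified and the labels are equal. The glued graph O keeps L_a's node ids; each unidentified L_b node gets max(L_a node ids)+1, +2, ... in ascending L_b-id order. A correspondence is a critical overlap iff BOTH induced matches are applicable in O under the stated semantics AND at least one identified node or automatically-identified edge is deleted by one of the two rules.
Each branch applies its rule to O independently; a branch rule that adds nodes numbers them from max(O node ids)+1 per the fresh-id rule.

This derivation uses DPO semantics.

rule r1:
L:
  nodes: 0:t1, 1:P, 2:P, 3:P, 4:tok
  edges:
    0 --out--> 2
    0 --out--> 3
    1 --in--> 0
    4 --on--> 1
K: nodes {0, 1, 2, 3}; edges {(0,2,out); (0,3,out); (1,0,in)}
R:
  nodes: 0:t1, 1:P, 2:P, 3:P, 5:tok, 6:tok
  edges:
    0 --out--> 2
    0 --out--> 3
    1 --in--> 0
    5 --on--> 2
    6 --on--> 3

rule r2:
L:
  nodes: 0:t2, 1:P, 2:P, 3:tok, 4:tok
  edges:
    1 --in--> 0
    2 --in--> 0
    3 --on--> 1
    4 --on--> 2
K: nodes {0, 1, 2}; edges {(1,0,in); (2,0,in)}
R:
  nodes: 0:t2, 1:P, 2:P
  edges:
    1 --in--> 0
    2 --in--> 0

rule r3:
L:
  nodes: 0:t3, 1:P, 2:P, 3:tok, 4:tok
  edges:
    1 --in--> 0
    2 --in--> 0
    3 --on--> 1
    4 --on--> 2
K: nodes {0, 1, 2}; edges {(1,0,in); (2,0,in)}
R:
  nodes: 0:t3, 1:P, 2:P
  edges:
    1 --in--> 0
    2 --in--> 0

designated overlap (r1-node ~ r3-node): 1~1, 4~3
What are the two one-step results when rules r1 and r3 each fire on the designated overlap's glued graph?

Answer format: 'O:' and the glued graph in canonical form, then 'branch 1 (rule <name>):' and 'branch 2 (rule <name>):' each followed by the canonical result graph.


O:
nodes: 0:t1, 1:P, 2:P, 3:P, 4:tok, 5:t3, 6:P, 7:tok
edges: (0,2,out); (0,3,out); (1,0,in); (1,5,in); (4,1,on); (6,5,in); (7,6,on)
branch 1 (rule r1):
nodes: 0:t1, 1:P, 2:P, 3:P, 5:t3, 6:P, 7:tok, 8:tok, 9:tok
edges: (0,2,out); (0,3,out); (1,0,in); (1,5,in); (6,5,in); (7,6,on); (8,2,on); (9,3,on)
branch 2 (rule r3):
nodes: 0:t1, 1:P, 2:P, 3:P, 5:t3, 6:P
edges: (0,2,out); (0,3,out); (1,0,in); (1,5,in); (6,5,in)


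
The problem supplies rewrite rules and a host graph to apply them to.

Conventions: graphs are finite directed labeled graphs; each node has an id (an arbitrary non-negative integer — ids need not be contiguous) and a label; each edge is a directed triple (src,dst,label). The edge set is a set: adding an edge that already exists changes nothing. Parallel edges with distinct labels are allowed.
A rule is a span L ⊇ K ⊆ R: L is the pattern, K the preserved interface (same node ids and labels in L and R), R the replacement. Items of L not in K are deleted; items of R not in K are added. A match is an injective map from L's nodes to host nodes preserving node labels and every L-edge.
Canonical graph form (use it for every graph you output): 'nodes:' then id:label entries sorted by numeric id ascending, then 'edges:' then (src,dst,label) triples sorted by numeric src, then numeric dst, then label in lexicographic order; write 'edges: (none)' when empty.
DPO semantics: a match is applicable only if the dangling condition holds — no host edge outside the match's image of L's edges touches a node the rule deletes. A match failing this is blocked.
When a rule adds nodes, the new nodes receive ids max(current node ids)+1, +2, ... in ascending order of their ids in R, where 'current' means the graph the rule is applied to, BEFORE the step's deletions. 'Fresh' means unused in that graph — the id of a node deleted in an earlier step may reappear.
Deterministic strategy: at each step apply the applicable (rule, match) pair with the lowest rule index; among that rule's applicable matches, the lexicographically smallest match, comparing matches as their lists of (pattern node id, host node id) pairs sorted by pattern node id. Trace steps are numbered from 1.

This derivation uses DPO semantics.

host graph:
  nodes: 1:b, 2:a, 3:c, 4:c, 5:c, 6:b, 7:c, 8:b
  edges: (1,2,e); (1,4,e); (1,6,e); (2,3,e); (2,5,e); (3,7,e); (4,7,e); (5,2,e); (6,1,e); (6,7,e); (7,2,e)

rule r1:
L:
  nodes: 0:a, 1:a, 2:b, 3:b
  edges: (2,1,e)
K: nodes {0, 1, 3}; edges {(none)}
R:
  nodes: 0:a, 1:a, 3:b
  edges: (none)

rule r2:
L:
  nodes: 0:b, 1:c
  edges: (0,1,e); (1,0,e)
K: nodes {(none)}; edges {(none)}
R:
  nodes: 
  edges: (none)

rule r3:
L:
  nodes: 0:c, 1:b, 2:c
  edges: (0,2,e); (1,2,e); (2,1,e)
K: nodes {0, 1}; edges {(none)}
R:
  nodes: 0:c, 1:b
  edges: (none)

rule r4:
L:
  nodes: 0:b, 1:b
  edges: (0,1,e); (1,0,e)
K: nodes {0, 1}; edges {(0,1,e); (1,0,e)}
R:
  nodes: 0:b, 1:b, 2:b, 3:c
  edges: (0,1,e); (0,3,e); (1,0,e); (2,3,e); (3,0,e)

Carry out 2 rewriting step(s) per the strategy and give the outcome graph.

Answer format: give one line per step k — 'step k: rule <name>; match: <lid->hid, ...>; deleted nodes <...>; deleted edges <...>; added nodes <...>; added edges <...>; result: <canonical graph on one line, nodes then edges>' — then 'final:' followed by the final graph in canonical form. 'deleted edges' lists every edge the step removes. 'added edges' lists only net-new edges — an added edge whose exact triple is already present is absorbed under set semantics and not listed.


step 1: rule r4; match: 0->1, 1->6; deleted nodes (none); deleted edges (none); added nodes 9, 10; added edges (1,10,e); (9,10,e); (10,1,e); result: nodes: 1:b, 2:a, 3:c, 4:c, 5:c, 6:b, 7:c, 8:b, 9:b, 10:c edges: (1,2,e); (1,4,e); (1,6,e); (1,10,e); (2,3,e); (2,5,e); (3,7,e); (4,7,e); (5,2,e); (6,1,e); (6,7,e); (7,2,e); (9,10,e); (10,1,e)
step 2: rule r4; match: 0->1, 1->6; deleted nodes (none); deleted edges (none); added nodes 11, 12; added edges (1,12,e); (11,12,e); (12,1,e); result: nodes: 1:b, 2:a, 3:c, 4:c, 5:c, 6:b, 7:c, 8:b, 9:b, 10:c, 11:b, 12:c edges: (1,2,e); (1,4,e); (1,6,e); (1,10,e); (1,12,e); (2,3,e); (2,5,e); (3,7,e); (4,7,e); (5,2,e); (6,1,e); (6,7,e); (7,2,e); (9,10,e); (10,1,e); (11,12,e); (12,1,e)
final:
nodes: 1:b, 2:a, 3:c, 4:c, 5:c, 6:b, 7:c, 8:b, 9:b, 10:c, 11:b, 12:c
edges: (1,2,e); (1,4,e); (1,6,e); (1,10,e); (1,12,e); (2,3,e); (2,5,e); (3,7,e); (4,7,e); (5,2,e); (6,1,e); (6,7,e); (7,2,e); (9,10,e); (10,1,e); (11,12,e); (12,1,e)


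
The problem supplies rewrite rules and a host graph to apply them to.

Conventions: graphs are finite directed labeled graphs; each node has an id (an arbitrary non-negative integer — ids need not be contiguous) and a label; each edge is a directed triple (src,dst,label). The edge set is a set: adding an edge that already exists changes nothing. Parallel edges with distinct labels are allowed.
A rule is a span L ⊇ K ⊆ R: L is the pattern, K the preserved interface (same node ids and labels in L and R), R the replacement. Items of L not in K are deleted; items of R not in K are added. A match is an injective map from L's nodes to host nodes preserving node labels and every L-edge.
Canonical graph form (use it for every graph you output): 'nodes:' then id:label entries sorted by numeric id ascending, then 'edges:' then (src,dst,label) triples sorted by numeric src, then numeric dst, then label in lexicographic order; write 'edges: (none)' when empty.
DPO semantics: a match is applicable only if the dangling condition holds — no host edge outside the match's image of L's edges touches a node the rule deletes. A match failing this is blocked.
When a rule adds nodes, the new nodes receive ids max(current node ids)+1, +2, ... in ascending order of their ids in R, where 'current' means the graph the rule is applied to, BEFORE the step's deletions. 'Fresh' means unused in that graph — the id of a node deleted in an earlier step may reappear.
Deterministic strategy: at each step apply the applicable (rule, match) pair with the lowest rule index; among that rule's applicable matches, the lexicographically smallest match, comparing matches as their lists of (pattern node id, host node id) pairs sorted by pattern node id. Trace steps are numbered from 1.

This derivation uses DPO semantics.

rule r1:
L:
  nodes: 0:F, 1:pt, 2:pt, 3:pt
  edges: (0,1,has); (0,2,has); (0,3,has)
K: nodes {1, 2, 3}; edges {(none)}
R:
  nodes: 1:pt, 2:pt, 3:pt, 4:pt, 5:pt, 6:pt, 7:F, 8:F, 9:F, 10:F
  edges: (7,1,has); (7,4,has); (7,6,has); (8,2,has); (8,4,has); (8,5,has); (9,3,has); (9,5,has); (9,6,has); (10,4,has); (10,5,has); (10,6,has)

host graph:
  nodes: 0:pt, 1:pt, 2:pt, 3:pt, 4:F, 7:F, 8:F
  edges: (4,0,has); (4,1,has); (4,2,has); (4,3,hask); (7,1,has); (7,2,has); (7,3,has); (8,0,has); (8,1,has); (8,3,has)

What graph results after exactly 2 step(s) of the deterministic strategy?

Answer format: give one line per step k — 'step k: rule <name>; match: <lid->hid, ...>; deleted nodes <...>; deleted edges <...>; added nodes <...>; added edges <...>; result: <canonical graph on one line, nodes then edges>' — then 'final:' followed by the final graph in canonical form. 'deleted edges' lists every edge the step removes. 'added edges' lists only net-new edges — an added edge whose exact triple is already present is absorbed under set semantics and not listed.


step 1: rule r1; match: 0->7, 1->1, 2->2, 3->3; deleted nodes 7; deleted edges (7,1,has); (7,2,has); (7,3,has); added nodes 9, 10, 11, 12, 13, 14, 15; added edges (12,1,has); (12,9,has); (12,11,has); (13,2,has); (13,9,has); (13,10,has); (14,3,has); (14,10,has); (14,11,has); (15,9,has); (15,10,has); (15,11,has); result: nodes: 0:pt, 1:pt, 2:pt, 3:pt, 4:F, 8:F, 9:pt, 10:pt, 11:pt, 12:F, 13:F, 14:F, 15:F edges: (4,0,has); (4,1,has); (4,2,has); (4,3,hask); (8,0,has); (8,1,has); (8,3,has); (12,1,has); (12,9,has); (12,11,has); (13,2,has); (13,9,has); (13,10,has); (14,3,has); (14,10,has); (14,11,has); (15,9,has); (15,10,has); (15,11,has)
step 2: rule r1; match: 0->8, 1->0, 2->1, 3->3; deleted nodes 8; deleted edges (8,0,has); (8,1,has); (8,3,has); added nodes 16, 17, 18, 19, 20, 21, 22; added edges (19,0,has); (19,16,has); (19,18,has); (20,1,has); (20,16,has); (20,17,has); (21,3,has); (21,17,has); (21,18,has); (22,16,has); (22,17,has); (22,18,has); result: nodes: 0:pt, 1:pt, 2:pt, 3:pt, 4:F, 9:pt, 10:pt, 11:pt, 12:F, 13:F, 14:F, 15:F, 16:pt, 17:pt, 18:pt, 19:F, 20:F, 21:F, 22:F edges: (4,0,has); (4,1,has); (4,2,has); (4,3,hask); (12,1,has); (12,9,has); (12,11,has); (13,2,has); (13,9,has); (13,10,has); (14,3,has); (14,10,has); (14,11,has); (15,9,has); (15,10,has); (15,11,has); (19,0,has); (19,16,has); (19,18,has); (20,1,has); (20,16,has); (20,17,has); (21,3,has); (21,17,has); (21,18,has); (22,16,has); (22,17,has); (22,18,has)
final:
nodes: 0:pt, 1:pt, 2:pt, 3:pt, 4:F, 9:pt, 10:pt, 11:pt, 12:F, 13:F, 14:F, 15:F, 16:pt, 17:pt, 18:pt, 19:F, 20:F, 21:F, 22:F
edges: (4,0,has); (4,1,has); (4,2,has); (4,3,hask); (12,1,has); (12,9,has); (12,11,has); (13,2,has); (13,9,has); (13,10,has); (14,3,has); (14,10,has); (14,11,has); (15,9,has); (15,10,has); (15,11,has); (19,0,has); (19,16,has); (19,18,has); (20,1,has); (20,16,has); (20,17,has); (21,3,has); (21,17,has); (21,18,has); (22,16,has); (22,17,has); (22,18,has)
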